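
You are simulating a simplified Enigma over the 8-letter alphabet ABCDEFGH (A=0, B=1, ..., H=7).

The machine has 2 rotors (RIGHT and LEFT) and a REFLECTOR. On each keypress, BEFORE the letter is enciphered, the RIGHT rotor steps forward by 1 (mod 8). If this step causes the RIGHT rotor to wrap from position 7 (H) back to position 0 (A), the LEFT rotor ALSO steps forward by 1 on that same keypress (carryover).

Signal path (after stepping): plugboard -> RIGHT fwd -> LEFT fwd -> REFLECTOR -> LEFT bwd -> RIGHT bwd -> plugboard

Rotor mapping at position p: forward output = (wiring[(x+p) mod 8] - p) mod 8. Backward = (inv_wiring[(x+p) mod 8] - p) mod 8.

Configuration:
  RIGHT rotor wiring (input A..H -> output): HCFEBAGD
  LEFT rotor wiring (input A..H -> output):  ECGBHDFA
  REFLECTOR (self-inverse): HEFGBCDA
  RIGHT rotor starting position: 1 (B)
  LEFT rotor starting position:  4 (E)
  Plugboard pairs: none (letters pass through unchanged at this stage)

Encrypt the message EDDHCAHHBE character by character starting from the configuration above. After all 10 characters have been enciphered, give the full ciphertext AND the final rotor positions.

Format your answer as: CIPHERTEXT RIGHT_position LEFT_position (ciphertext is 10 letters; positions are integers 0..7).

Answer: FHFBDGEFHH 3 5

Derivation:
Char 1 ('E'): step: R->2, L=4; E->plug->E->R->E->L->A->refl->H->L'->B->R'->F->plug->F
Char 2 ('D'): step: R->3, L=4; D->plug->D->R->D->L->E->refl->B->L'->C->R'->H->plug->H
Char 3 ('D'): step: R->4, L=4; D->plug->D->R->H->L->F->refl->C->L'->G->R'->F->plug->F
Char 4 ('H'): step: R->5, L=4; H->plug->H->R->E->L->A->refl->H->L'->B->R'->B->plug->B
Char 5 ('C'): step: R->6, L=4; C->plug->C->R->B->L->H->refl->A->L'->E->R'->D->plug->D
Char 6 ('A'): step: R->7, L=4; A->plug->A->R->E->L->A->refl->H->L'->B->R'->G->plug->G
Char 7 ('H'): step: R->0, L->5 (L advanced); H->plug->H->R->D->L->H->refl->A->L'->B->R'->E->plug->E
Char 8 ('H'): step: R->1, L=5; H->plug->H->R->G->L->E->refl->B->L'->F->R'->F->plug->F
Char 9 ('B'): step: R->2, L=5; B->plug->B->R->C->L->D->refl->G->L'->A->R'->H->plug->H
Char 10 ('E'): step: R->3, L=5; E->plug->E->R->A->L->G->refl->D->L'->C->R'->H->plug->H
Final: ciphertext=FHFBDGEFHH, RIGHT=3, LEFT=5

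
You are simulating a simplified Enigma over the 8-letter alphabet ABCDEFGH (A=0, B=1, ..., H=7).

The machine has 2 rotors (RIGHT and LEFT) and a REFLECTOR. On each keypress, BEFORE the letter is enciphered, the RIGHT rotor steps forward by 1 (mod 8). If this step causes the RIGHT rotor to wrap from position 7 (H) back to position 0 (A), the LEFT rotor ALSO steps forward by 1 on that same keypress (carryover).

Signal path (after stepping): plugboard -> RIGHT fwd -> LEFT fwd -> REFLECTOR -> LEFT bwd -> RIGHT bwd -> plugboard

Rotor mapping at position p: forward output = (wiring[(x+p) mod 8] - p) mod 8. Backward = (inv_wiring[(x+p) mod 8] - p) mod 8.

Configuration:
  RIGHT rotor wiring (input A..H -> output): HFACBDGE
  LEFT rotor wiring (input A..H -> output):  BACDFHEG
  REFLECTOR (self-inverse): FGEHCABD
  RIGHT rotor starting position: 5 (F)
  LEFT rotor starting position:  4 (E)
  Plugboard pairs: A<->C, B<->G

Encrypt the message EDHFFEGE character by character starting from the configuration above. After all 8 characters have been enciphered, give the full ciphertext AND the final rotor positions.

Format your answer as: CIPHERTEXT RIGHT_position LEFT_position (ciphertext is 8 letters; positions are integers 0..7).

Answer: FHEGCFCF 5 5

Derivation:
Char 1 ('E'): step: R->6, L=4; E->plug->E->R->C->L->A->refl->F->L'->E->R'->F->plug->F
Char 2 ('D'): step: R->7, L=4; D->plug->D->R->B->L->D->refl->H->L'->H->R'->H->plug->H
Char 3 ('H'): step: R->0, L->5 (L advanced); H->plug->H->R->E->L->D->refl->H->L'->B->R'->E->plug->E
Char 4 ('F'): step: R->1, L=5; F->plug->F->R->F->L->F->refl->A->L'->H->R'->B->plug->G
Char 5 ('F'): step: R->2, L=5; F->plug->F->R->C->L->B->refl->G->L'->G->R'->A->plug->C
Char 6 ('E'): step: R->3, L=5; E->plug->E->R->B->L->H->refl->D->L'->E->R'->F->plug->F
Char 7 ('G'): step: R->4, L=5; G->plug->B->R->H->L->A->refl->F->L'->F->R'->A->plug->C
Char 8 ('E'): step: R->5, L=5; E->plug->E->R->A->L->C->refl->E->L'->D->R'->F->plug->F
Final: ciphertext=FHEGCFCF, RIGHT=5, LEFT=5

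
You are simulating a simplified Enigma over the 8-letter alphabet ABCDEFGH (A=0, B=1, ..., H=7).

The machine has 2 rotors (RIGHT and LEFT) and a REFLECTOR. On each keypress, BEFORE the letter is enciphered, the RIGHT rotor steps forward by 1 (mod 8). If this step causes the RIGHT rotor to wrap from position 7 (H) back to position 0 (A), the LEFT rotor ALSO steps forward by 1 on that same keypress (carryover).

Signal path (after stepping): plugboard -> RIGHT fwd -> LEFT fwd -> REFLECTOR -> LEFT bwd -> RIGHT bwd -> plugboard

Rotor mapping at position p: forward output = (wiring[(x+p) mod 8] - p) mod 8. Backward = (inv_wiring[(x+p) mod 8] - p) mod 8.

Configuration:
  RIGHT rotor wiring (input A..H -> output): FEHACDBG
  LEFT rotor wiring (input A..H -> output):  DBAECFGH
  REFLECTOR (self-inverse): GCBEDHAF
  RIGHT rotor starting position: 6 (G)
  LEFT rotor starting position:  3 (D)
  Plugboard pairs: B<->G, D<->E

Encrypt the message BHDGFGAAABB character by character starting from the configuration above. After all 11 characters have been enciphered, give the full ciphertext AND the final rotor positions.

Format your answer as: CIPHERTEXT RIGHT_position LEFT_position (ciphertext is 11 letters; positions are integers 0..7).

Char 1 ('B'): step: R->7, L=3; B->plug->G->R->E->L->E->refl->D->L'->D->R'->F->plug->F
Char 2 ('H'): step: R->0, L->4 (L advanced); H->plug->H->R->G->L->E->refl->D->L'->D->R'->F->plug->F
Char 3 ('D'): step: R->1, L=4; D->plug->E->R->C->L->C->refl->B->L'->B->R'->D->plug->E
Char 4 ('G'): step: R->2, L=4; G->plug->B->R->G->L->E->refl->D->L'->D->R'->G->plug->B
Char 5 ('F'): step: R->3, L=4; F->plug->F->R->C->L->C->refl->B->L'->B->R'->G->plug->B
Char 6 ('G'): step: R->4, L=4; G->plug->B->R->H->L->A->refl->G->L'->A->R'->F->plug->F
Char 7 ('A'): step: R->5, L=4; A->plug->A->R->G->L->E->refl->D->L'->D->R'->G->plug->B
Char 8 ('A'): step: R->6, L=4; A->plug->A->R->D->L->D->refl->E->L'->G->R'->D->plug->E
Char 9 ('A'): step: R->7, L=4; A->plug->A->R->H->L->A->refl->G->L'->A->R'->D->plug->E
Char 10 ('B'): step: R->0, L->5 (L advanced); B->plug->G->R->B->L->B->refl->C->L'->C->R'->E->plug->D
Char 11 ('B'): step: R->1, L=5; B->plug->G->R->F->L->D->refl->E->L'->E->R'->H->plug->H
Final: ciphertext=FFEBBFBEEDH, RIGHT=1, LEFT=5

Answer: FFEBBFBEEDH 1 5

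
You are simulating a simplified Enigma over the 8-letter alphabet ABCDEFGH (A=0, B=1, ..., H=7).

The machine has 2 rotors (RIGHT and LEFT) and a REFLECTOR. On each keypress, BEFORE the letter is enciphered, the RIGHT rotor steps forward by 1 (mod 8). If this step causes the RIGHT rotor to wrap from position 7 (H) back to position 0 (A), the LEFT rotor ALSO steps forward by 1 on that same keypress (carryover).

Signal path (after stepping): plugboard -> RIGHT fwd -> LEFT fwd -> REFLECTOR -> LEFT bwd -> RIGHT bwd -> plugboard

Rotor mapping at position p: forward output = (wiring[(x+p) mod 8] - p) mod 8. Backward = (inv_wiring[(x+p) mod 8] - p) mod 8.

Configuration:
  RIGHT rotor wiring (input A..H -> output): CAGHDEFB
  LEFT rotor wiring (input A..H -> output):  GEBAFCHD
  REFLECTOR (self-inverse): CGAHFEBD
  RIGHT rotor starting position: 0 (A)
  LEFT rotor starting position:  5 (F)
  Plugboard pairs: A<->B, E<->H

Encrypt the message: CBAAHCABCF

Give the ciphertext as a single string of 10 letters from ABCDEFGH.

Answer: FEGDGEBGFC

Derivation:
Char 1 ('C'): step: R->1, L=5; C->plug->C->R->G->L->D->refl->H->L'->E->R'->F->plug->F
Char 2 ('B'): step: R->2, L=5; B->plug->A->R->E->L->H->refl->D->L'->G->R'->H->plug->E
Char 3 ('A'): step: R->3, L=5; A->plug->B->R->A->L->F->refl->E->L'->F->R'->G->plug->G
Char 4 ('A'): step: R->4, L=5; A->plug->B->R->A->L->F->refl->E->L'->F->R'->D->plug->D
Char 5 ('H'): step: R->5, L=5; H->plug->E->R->D->L->B->refl->G->L'->C->R'->G->plug->G
Char 6 ('C'): step: R->6, L=5; C->plug->C->R->E->L->H->refl->D->L'->G->R'->H->plug->E
Char 7 ('A'): step: R->7, L=5; A->plug->B->R->D->L->B->refl->G->L'->C->R'->A->plug->B
Char 8 ('B'): step: R->0, L->6 (L advanced); B->plug->A->R->C->L->A->refl->C->L'->F->R'->G->plug->G
Char 9 ('C'): step: R->1, L=6; C->plug->C->R->G->L->H->refl->D->L'->E->R'->F->plug->F
Char 10 ('F'): step: R->2, L=6; F->plug->F->R->H->L->E->refl->F->L'->B->R'->C->plug->C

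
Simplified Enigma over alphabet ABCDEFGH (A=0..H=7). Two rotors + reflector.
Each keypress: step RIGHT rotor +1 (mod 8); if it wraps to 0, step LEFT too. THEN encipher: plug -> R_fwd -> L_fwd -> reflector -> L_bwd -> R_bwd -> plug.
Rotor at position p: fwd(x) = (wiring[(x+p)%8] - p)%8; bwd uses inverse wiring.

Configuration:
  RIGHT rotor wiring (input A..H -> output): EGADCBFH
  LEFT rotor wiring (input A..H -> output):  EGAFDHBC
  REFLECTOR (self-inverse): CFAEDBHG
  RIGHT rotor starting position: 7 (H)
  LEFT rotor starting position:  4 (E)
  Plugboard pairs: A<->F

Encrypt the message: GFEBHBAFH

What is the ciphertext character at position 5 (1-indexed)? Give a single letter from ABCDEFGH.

Char 1 ('G'): step: R->0, L->5 (L advanced); G->plug->G->R->F->L->D->refl->E->L'->B->R'->F->plug->A
Char 2 ('F'): step: R->1, L=5; F->plug->A->R->F->L->D->refl->E->L'->B->R'->D->plug->D
Char 3 ('E'): step: R->2, L=5; E->plug->E->R->D->L->H->refl->G->L'->H->R'->D->plug->D
Char 4 ('B'): step: R->3, L=5; B->plug->B->R->H->L->G->refl->H->L'->D->R'->G->plug->G
Char 5 ('H'): step: R->4, L=5; H->plug->H->R->H->L->G->refl->H->L'->D->R'->D->plug->D

D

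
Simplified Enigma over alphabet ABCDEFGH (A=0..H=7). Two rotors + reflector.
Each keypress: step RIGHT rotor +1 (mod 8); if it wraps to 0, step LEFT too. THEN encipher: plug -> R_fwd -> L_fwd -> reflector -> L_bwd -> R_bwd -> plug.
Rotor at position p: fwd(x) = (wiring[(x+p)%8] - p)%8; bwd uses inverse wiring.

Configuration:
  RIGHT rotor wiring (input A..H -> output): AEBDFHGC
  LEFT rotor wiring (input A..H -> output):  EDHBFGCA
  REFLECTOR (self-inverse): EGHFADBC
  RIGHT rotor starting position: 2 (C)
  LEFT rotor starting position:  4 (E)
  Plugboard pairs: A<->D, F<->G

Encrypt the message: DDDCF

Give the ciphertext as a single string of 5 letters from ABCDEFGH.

Char 1 ('D'): step: R->3, L=4; D->plug->A->R->A->L->B->refl->G->L'->C->R'->B->plug->B
Char 2 ('D'): step: R->4, L=4; D->plug->A->R->B->L->C->refl->H->L'->F->R'->G->plug->F
Char 3 ('D'): step: R->5, L=4; D->plug->A->R->C->L->G->refl->B->L'->A->R'->H->plug->H
Char 4 ('C'): step: R->6, L=4; C->plug->C->R->C->L->G->refl->B->L'->A->R'->A->plug->D
Char 5 ('F'): step: R->7, L=4; F->plug->G->R->A->L->B->refl->G->L'->C->R'->D->plug->A

Answer: BFHDA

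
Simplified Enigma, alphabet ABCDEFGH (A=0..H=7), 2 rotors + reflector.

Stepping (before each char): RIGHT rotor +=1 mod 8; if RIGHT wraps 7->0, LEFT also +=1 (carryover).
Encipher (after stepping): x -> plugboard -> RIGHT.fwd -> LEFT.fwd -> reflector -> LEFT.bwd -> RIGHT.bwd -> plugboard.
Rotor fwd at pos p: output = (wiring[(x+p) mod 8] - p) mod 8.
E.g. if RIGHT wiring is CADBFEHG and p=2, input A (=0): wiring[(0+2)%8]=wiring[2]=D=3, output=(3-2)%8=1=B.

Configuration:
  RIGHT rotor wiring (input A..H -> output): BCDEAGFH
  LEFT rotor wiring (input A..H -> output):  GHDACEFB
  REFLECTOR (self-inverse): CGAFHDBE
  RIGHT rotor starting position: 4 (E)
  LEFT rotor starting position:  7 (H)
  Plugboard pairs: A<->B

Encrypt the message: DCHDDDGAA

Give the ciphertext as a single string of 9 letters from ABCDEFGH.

Answer: GAECHEHFG

Derivation:
Char 1 ('D'): step: R->5, L=7; D->plug->D->R->E->L->B->refl->G->L'->H->R'->G->plug->G
Char 2 ('C'): step: R->6, L=7; C->plug->C->R->D->L->E->refl->H->L'->B->R'->B->plug->A
Char 3 ('H'): step: R->7, L=7; H->plug->H->R->G->L->F->refl->D->L'->F->R'->E->plug->E
Char 4 ('D'): step: R->0, L->0 (L advanced); D->plug->D->R->E->L->C->refl->A->L'->D->R'->C->plug->C
Char 5 ('D'): step: R->1, L=0; D->plug->D->R->H->L->B->refl->G->L'->A->R'->H->plug->H
Char 6 ('D'): step: R->2, L=0; D->plug->D->R->E->L->C->refl->A->L'->D->R'->E->plug->E
Char 7 ('G'): step: R->3, L=0; G->plug->G->R->H->L->B->refl->G->L'->A->R'->H->plug->H
Char 8 ('A'): step: R->4, L=0; A->plug->B->R->C->L->D->refl->F->L'->G->R'->F->plug->F
Char 9 ('A'): step: R->5, L=0; A->plug->B->R->A->L->G->refl->B->L'->H->R'->G->plug->G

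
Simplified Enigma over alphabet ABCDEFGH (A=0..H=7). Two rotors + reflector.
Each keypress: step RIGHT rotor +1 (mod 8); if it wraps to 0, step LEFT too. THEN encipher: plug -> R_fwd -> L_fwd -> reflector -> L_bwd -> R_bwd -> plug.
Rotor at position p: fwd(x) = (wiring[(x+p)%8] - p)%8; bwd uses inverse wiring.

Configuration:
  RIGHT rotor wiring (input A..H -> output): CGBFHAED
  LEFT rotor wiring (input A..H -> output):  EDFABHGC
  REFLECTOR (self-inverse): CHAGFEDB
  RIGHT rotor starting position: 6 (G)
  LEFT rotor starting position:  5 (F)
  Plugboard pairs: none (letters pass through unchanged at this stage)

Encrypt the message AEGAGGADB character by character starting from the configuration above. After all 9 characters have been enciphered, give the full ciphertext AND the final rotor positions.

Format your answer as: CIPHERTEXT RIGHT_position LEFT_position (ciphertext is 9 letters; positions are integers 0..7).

Answer: EGDHDCEBG 7 6

Derivation:
Char 1 ('A'): step: R->7, L=5; A->plug->A->R->E->L->G->refl->D->L'->G->R'->E->plug->E
Char 2 ('E'): step: R->0, L->6 (L advanced); E->plug->E->R->H->L->B->refl->H->L'->E->R'->G->plug->G
Char 3 ('G'): step: R->1, L=6; G->plug->G->R->C->L->G->refl->D->L'->G->R'->D->plug->D
Char 4 ('A'): step: R->2, L=6; A->plug->A->R->H->L->B->refl->H->L'->E->R'->H->plug->H
Char 5 ('G'): step: R->3, L=6; G->plug->G->R->D->L->F->refl->E->L'->B->R'->D->plug->D
Char 6 ('G'): step: R->4, L=6; G->plug->G->R->F->L->C->refl->A->L'->A->R'->C->plug->C
Char 7 ('A'): step: R->5, L=6; A->plug->A->R->D->L->F->refl->E->L'->B->R'->E->plug->E
Char 8 ('D'): step: R->6, L=6; D->plug->D->R->A->L->A->refl->C->L'->F->R'->B->plug->B
Char 9 ('B'): step: R->7, L=6; B->plug->B->R->D->L->F->refl->E->L'->B->R'->G->plug->G
Final: ciphertext=EGDHDCEBG, RIGHT=7, LEFT=6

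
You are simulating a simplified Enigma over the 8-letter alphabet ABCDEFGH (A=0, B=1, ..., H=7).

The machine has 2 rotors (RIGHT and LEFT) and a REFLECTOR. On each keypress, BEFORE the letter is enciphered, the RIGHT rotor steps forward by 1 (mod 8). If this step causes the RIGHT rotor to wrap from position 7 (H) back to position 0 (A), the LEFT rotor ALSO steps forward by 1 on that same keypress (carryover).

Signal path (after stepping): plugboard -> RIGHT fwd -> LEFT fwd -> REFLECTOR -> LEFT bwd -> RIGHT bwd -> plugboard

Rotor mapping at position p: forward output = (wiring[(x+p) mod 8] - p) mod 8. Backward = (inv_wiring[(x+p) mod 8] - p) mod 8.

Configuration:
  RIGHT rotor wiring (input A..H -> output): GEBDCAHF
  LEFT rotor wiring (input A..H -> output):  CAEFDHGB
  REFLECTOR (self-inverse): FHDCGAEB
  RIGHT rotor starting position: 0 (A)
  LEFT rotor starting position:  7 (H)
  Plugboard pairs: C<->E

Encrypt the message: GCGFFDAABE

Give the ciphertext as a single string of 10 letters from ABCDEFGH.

Answer: HGADHCFCGG

Derivation:
Char 1 ('G'): step: R->1, L=7; G->plug->G->R->E->L->G->refl->E->L'->F->R'->H->plug->H
Char 2 ('C'): step: R->2, L=7; C->plug->E->R->F->L->E->refl->G->L'->E->R'->G->plug->G
Char 3 ('G'): step: R->3, L=7; G->plug->G->R->B->L->D->refl->C->L'->A->R'->A->plug->A
Char 4 ('F'): step: R->4, L=7; F->plug->F->R->A->L->C->refl->D->L'->B->R'->D->plug->D
Char 5 ('F'): step: R->5, L=7; F->plug->F->R->E->L->G->refl->E->L'->F->R'->H->plug->H
Char 6 ('D'): step: R->6, L=7; D->plug->D->R->G->L->A->refl->F->L'->D->R'->E->plug->C
Char 7 ('A'): step: R->7, L=7; A->plug->A->R->G->L->A->refl->F->L'->D->R'->F->plug->F
Char 8 ('A'): step: R->0, L->0 (L advanced); A->plug->A->R->G->L->G->refl->E->L'->C->R'->E->plug->C
Char 9 ('B'): step: R->1, L=0; B->plug->B->R->A->L->C->refl->D->L'->E->R'->G->plug->G
Char 10 ('E'): step: R->2, L=0; E->plug->C->R->A->L->C->refl->D->L'->E->R'->G->plug->G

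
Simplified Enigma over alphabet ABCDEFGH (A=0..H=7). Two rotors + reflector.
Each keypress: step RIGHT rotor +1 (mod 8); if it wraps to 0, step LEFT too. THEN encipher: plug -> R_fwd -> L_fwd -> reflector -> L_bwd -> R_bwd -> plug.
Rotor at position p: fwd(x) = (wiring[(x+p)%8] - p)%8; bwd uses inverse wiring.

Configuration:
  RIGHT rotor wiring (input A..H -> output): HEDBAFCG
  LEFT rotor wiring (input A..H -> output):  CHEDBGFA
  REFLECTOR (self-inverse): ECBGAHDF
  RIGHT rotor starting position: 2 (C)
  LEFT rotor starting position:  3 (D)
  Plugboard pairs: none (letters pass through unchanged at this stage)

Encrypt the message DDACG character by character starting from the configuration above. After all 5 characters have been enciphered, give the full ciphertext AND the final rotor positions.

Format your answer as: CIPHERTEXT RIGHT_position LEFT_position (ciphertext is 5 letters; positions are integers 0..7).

Char 1 ('D'): step: R->3, L=3; D->plug->D->R->H->L->B->refl->C->L'->D->R'->E->plug->E
Char 2 ('D'): step: R->4, L=3; D->plug->D->R->C->L->D->refl->G->L'->B->R'->B->plug->B
Char 3 ('A'): step: R->5, L=3; A->plug->A->R->A->L->A->refl->E->L'->G->R'->F->plug->F
Char 4 ('C'): step: R->6, L=3; C->plug->C->R->B->L->G->refl->D->L'->C->R'->G->plug->G
Char 5 ('G'): step: R->7, L=3; G->plug->G->R->G->L->E->refl->A->L'->A->R'->B->plug->B
Final: ciphertext=EBFGB, RIGHT=7, LEFT=3

Answer: EBFGB 7 3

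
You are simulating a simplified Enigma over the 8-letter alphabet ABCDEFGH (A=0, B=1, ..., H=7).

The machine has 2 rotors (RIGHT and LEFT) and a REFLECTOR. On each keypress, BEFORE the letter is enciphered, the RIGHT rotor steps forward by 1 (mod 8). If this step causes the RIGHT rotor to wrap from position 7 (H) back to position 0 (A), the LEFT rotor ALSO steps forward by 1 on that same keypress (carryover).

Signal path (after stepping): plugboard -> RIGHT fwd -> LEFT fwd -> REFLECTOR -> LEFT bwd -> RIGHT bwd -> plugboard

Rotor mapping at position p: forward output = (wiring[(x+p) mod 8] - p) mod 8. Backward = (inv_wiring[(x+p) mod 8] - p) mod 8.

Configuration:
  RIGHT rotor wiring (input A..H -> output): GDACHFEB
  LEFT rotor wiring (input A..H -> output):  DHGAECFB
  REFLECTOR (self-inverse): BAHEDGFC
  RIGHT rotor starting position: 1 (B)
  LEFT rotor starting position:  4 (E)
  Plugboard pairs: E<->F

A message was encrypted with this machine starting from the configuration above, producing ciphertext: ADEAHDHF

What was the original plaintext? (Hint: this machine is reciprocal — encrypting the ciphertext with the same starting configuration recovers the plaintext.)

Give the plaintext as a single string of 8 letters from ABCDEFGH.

Answer: GEDHDFEB

Derivation:
Char 1 ('A'): step: R->2, L=4; A->plug->A->R->G->L->C->refl->H->L'->E->R'->G->plug->G
Char 2 ('D'): step: R->3, L=4; D->plug->D->R->B->L->G->refl->F->L'->D->R'->F->plug->E
Char 3 ('E'): step: R->4, L=4; E->plug->F->R->H->L->E->refl->D->L'->F->R'->D->plug->D
Char 4 ('A'): step: R->5, L=4; A->plug->A->R->A->L->A->refl->B->L'->C->R'->H->plug->H
Char 5 ('H'): step: R->6, L=4; H->plug->H->R->H->L->E->refl->D->L'->F->R'->D->plug->D
Char 6 ('D'): step: R->7, L=4; D->plug->D->R->B->L->G->refl->F->L'->D->R'->E->plug->F
Char 7 ('H'): step: R->0, L->5 (L advanced); H->plug->H->R->B->L->A->refl->B->L'->F->R'->F->plug->E
Char 8 ('F'): step: R->1, L=5; F->plug->E->R->E->L->C->refl->H->L'->H->R'->B->plug->B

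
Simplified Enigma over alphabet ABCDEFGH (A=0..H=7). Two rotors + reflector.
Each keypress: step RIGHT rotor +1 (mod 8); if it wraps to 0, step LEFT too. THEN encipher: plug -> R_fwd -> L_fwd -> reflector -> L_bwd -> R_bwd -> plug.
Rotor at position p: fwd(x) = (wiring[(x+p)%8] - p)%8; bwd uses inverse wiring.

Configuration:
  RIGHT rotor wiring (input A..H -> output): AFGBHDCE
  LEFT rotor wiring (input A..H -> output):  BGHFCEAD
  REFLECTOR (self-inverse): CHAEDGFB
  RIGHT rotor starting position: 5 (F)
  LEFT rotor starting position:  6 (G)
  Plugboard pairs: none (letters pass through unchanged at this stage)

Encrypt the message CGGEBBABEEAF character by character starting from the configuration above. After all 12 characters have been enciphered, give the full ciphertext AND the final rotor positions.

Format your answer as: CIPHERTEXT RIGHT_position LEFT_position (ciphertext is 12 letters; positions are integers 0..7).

Char 1 ('C'): step: R->6, L=6; C->plug->C->R->C->L->D->refl->E->L'->G->R'->B->plug->B
Char 2 ('G'): step: R->7, L=6; G->plug->G->R->E->L->B->refl->H->L'->F->R'->A->plug->A
Char 3 ('G'): step: R->0, L->7 (L advanced); G->plug->G->R->C->L->H->refl->B->L'->H->R'->E->plug->E
Char 4 ('E'): step: R->1, L=7; E->plug->E->R->C->L->H->refl->B->L'->H->R'->H->plug->H
Char 5 ('B'): step: R->2, L=7; B->plug->B->R->H->L->B->refl->H->L'->C->R'->F->plug->F
Char 6 ('B'): step: R->3, L=7; B->plug->B->R->E->L->G->refl->F->L'->G->R'->A->plug->A
Char 7 ('A'): step: R->4, L=7; A->plug->A->R->D->L->A->refl->C->L'->B->R'->F->plug->F
Char 8 ('B'): step: R->5, L=7; B->plug->B->R->F->L->D->refl->E->L'->A->R'->E->plug->E
Char 9 ('E'): step: R->6, L=7; E->plug->E->R->A->L->E->refl->D->L'->F->R'->H->plug->H
Char 10 ('E'): step: R->7, L=7; E->plug->E->R->C->L->H->refl->B->L'->H->R'->D->plug->D
Char 11 ('A'): step: R->0, L->0 (L advanced); A->plug->A->R->A->L->B->refl->H->L'->C->R'->G->plug->G
Char 12 ('F'): step: R->1, L=0; F->plug->F->R->B->L->G->refl->F->L'->D->R'->G->plug->G
Final: ciphertext=BAEHFAFEHDGG, RIGHT=1, LEFT=0

Answer: BAEHFAFEHDGG 1 0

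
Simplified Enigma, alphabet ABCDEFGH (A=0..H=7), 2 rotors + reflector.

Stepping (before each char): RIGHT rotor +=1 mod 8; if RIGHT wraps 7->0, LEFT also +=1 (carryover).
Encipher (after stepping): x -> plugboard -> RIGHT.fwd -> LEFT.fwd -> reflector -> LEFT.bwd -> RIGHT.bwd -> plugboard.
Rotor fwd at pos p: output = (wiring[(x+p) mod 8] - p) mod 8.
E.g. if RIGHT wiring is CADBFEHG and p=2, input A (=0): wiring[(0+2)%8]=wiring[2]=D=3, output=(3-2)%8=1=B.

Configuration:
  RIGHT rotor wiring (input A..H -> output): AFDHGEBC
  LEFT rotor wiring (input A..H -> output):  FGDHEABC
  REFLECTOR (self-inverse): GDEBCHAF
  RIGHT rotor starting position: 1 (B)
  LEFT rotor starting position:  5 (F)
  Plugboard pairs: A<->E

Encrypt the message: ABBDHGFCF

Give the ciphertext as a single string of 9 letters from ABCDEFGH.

Answer: DFACFEHAB

Derivation:
Char 1 ('A'): step: R->2, L=5; A->plug->E->R->H->L->H->refl->F->L'->C->R'->D->plug->D
Char 2 ('B'): step: R->3, L=5; B->plug->B->R->D->L->A->refl->G->L'->F->R'->F->plug->F
Char 3 ('B'): step: R->4, L=5; B->plug->B->R->A->L->D->refl->B->L'->E->R'->E->plug->A
Char 4 ('D'): step: R->5, L=5; D->plug->D->R->D->L->A->refl->G->L'->F->R'->C->plug->C
Char 5 ('H'): step: R->6, L=5; H->plug->H->R->G->L->C->refl->E->L'->B->R'->F->plug->F
Char 6 ('G'): step: R->7, L=5; G->plug->G->R->F->L->G->refl->A->L'->D->R'->A->plug->E
Char 7 ('F'): step: R->0, L->6 (L advanced); F->plug->F->R->E->L->F->refl->H->L'->C->R'->H->plug->H
Char 8 ('C'): step: R->1, L=6; C->plug->C->R->G->L->G->refl->A->L'->D->R'->E->plug->A
Char 9 ('F'): step: R->2, L=6; F->plug->F->R->A->L->D->refl->B->L'->F->R'->B->plug->B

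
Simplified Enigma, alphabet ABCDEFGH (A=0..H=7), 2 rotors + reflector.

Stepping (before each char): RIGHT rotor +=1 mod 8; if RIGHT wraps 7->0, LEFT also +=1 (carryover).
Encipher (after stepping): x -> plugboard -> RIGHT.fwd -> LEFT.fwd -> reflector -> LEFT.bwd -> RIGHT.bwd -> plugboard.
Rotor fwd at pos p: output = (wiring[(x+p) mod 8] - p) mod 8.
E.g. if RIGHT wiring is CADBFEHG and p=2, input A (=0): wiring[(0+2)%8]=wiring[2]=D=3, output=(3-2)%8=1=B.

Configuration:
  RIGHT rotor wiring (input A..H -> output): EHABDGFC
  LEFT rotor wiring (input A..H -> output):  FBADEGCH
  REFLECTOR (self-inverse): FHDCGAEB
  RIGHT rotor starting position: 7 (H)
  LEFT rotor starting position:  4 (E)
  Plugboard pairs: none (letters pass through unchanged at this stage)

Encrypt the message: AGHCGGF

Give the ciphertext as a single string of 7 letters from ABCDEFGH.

Answer: FHGFDHD

Derivation:
Char 1 ('A'): step: R->0, L->5 (L advanced); A->plug->A->R->E->L->E->refl->G->L'->G->R'->F->plug->F
Char 2 ('G'): step: R->1, L=5; G->plug->G->R->B->L->F->refl->A->L'->D->R'->H->plug->H
Char 3 ('H'): step: R->2, L=5; H->plug->H->R->F->L->D->refl->C->L'->C->R'->G->plug->G
Char 4 ('C'): step: R->3, L=5; C->plug->C->R->D->L->A->refl->F->L'->B->R'->F->plug->F
Char 5 ('G'): step: R->4, L=5; G->plug->G->R->E->L->E->refl->G->L'->G->R'->D->plug->D
Char 6 ('G'): step: R->5, L=5; G->plug->G->R->E->L->E->refl->G->L'->G->R'->H->plug->H
Char 7 ('F'): step: R->6, L=5; F->plug->F->R->D->L->A->refl->F->L'->B->R'->D->plug->D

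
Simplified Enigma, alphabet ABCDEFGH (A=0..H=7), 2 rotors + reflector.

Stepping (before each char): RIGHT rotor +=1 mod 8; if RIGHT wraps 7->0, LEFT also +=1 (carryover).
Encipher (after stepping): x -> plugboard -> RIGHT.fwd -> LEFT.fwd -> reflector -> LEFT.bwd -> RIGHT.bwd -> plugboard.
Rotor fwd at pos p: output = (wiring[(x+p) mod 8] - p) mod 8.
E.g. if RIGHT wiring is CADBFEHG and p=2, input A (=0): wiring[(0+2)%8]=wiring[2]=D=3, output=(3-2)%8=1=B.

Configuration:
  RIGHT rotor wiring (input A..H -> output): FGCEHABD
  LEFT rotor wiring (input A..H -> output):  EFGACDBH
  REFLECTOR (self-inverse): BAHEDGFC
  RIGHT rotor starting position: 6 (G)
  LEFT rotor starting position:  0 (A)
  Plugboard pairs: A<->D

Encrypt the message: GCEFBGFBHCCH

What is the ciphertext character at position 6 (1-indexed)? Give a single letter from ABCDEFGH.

Char 1 ('G'): step: R->7, L=0; G->plug->G->R->B->L->F->refl->G->L'->C->R'->H->plug->H
Char 2 ('C'): step: R->0, L->1 (L advanced); C->plug->C->R->C->L->H->refl->C->L'->E->R'->D->plug->A
Char 3 ('E'): step: R->1, L=1; E->plug->E->R->H->L->D->refl->E->L'->A->R'->F->plug->F
Char 4 ('F'): step: R->2, L=1; F->plug->F->R->B->L->F->refl->G->L'->G->R'->D->plug->A
Char 5 ('B'): step: R->3, L=1; B->plug->B->R->E->L->C->refl->H->L'->C->R'->F->plug->F
Char 6 ('G'): step: R->4, L=1; G->plug->G->R->G->L->G->refl->F->L'->B->R'->E->plug->E

E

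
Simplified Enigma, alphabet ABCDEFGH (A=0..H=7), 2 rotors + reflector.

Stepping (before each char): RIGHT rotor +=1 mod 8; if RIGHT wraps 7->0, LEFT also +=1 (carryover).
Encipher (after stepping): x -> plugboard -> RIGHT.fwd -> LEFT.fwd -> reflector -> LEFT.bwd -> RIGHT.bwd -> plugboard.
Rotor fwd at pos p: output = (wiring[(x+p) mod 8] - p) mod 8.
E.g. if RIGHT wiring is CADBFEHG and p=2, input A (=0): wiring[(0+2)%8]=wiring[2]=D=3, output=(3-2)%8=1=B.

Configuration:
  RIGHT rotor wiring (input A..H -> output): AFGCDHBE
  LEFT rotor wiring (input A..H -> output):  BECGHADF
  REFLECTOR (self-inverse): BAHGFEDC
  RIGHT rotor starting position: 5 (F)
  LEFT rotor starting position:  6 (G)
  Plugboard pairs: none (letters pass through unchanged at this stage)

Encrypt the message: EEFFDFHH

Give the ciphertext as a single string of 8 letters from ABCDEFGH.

Char 1 ('E'): step: R->6, L=6; E->plug->E->R->A->L->F->refl->E->L'->E->R'->F->plug->F
Char 2 ('E'): step: R->7, L=6; E->plug->E->R->D->L->G->refl->D->L'->C->R'->H->plug->H
Char 3 ('F'): step: R->0, L->7 (L advanced); F->plug->F->R->H->L->E->refl->F->L'->C->R'->D->plug->D
Char 4 ('F'): step: R->1, L=7; F->plug->F->R->A->L->G->refl->D->L'->D->R'->G->plug->G
Char 5 ('D'): step: R->2, L=7; D->plug->D->R->F->L->A->refl->B->L'->G->R'->G->plug->G
Char 6 ('F'): step: R->3, L=7; F->plug->F->R->F->L->A->refl->B->L'->G->R'->D->plug->D
Char 7 ('H'): step: R->4, L=7; H->plug->H->R->G->L->B->refl->A->L'->F->R'->C->plug->C
Char 8 ('H'): step: R->5, L=7; H->plug->H->R->G->L->B->refl->A->L'->F->R'->G->plug->G

Answer: FHDGGDCG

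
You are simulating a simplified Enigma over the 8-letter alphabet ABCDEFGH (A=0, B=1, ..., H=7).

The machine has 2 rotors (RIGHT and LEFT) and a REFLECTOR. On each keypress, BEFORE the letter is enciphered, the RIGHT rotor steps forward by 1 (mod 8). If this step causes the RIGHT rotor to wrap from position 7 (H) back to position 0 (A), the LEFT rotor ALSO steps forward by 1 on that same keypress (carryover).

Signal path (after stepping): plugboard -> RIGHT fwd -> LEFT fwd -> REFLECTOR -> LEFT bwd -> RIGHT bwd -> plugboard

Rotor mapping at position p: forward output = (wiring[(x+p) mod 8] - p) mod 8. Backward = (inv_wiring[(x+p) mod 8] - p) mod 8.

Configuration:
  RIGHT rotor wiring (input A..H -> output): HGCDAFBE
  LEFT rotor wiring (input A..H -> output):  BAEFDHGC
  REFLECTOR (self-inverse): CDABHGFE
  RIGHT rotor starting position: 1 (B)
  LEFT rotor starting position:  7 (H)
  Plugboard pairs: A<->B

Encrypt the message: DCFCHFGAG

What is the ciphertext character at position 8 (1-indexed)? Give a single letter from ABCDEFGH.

Char 1 ('D'): step: R->2, L=7; D->plug->D->R->D->L->F->refl->G->L'->E->R'->H->plug->H
Char 2 ('C'): step: R->3, L=7; C->plug->C->R->C->L->B->refl->D->L'->A->R'->A->plug->B
Char 3 ('F'): step: R->4, L=7; F->plug->F->R->C->L->B->refl->D->L'->A->R'->D->plug->D
Char 4 ('C'): step: R->5, L=7; C->plug->C->R->H->L->H->refl->E->L'->F->R'->F->plug->F
Char 5 ('H'): step: R->6, L=7; H->plug->H->R->H->L->H->refl->E->L'->F->R'->F->plug->F
Char 6 ('F'): step: R->7, L=7; F->plug->F->R->B->L->C->refl->A->L'->G->R'->G->plug->G
Char 7 ('G'): step: R->0, L->0 (L advanced); G->plug->G->R->B->L->A->refl->C->L'->H->R'->A->plug->B
Char 8 ('A'): step: R->1, L=0; A->plug->B->R->B->L->A->refl->C->L'->H->R'->D->plug->D

D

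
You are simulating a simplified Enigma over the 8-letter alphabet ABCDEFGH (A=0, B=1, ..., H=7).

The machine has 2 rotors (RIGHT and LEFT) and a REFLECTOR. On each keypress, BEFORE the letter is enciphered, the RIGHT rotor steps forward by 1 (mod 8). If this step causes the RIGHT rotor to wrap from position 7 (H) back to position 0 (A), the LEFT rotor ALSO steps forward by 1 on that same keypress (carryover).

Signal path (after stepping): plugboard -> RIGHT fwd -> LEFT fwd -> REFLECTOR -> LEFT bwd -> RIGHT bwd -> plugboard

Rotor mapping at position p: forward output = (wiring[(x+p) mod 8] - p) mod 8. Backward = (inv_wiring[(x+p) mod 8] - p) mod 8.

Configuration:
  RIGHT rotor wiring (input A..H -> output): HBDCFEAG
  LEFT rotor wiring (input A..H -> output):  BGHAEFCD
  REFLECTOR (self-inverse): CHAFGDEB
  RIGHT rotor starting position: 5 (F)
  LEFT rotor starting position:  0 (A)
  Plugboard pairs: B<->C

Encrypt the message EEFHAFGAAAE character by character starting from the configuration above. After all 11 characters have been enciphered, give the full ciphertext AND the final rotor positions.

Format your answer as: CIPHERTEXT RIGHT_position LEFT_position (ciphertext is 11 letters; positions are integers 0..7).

Char 1 ('E'): step: R->6, L=0; E->plug->E->R->F->L->F->refl->D->L'->H->R'->G->plug->G
Char 2 ('E'): step: R->7, L=0; E->plug->E->R->D->L->A->refl->C->L'->G->R'->F->plug->F
Char 3 ('F'): step: R->0, L->1 (L advanced); F->plug->F->R->E->L->E->refl->G->L'->B->R'->B->plug->C
Char 4 ('H'): step: R->1, L=1; H->plug->H->R->G->L->C->refl->A->L'->H->R'->F->plug->F
Char 5 ('A'): step: R->2, L=1; A->plug->A->R->B->L->G->refl->E->L'->E->R'->F->plug->F
Char 6 ('F'): step: R->3, L=1; F->plug->F->R->E->L->E->refl->G->L'->B->R'->C->plug->B
Char 7 ('G'): step: R->4, L=1; G->plug->G->R->H->L->A->refl->C->L'->G->R'->H->plug->H
Char 8 ('A'): step: R->5, L=1; A->plug->A->R->H->L->A->refl->C->L'->G->R'->F->plug->F
Char 9 ('A'): step: R->6, L=1; A->plug->A->R->C->L->H->refl->B->L'->F->R'->E->plug->E
Char 10 ('A'): step: R->7, L=1; A->plug->A->R->H->L->A->refl->C->L'->G->R'->F->plug->F
Char 11 ('E'): step: R->0, L->2 (L advanced); E->plug->E->R->F->L->B->refl->H->L'->G->R'->H->plug->H
Final: ciphertext=GFCFFBHFEFH, RIGHT=0, LEFT=2

Answer: GFCFFBHFEFH 0 2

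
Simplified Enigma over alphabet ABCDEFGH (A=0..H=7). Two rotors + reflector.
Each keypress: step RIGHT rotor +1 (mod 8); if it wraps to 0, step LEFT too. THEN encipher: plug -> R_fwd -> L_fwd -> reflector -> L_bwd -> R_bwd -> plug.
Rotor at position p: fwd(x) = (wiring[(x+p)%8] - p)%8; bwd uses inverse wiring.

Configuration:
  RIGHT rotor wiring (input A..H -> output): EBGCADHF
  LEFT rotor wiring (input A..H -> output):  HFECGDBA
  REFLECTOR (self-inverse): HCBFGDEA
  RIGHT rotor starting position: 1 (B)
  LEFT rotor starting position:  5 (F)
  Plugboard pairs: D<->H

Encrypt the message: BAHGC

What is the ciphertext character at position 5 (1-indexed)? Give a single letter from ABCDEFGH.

Char 1 ('B'): step: R->2, L=5; B->plug->B->R->A->L->G->refl->E->L'->B->R'->D->plug->H
Char 2 ('A'): step: R->3, L=5; A->plug->A->R->H->L->B->refl->C->L'->D->R'->H->plug->D
Char 3 ('H'): step: R->4, L=5; H->plug->D->R->B->L->E->refl->G->L'->A->R'->E->plug->E
Char 4 ('G'): step: R->5, L=5; G->plug->G->R->F->L->H->refl->A->L'->E->R'->E->plug->E
Char 5 ('C'): step: R->6, L=5; C->plug->C->R->G->L->F->refl->D->L'->C->R'->G->plug->G

G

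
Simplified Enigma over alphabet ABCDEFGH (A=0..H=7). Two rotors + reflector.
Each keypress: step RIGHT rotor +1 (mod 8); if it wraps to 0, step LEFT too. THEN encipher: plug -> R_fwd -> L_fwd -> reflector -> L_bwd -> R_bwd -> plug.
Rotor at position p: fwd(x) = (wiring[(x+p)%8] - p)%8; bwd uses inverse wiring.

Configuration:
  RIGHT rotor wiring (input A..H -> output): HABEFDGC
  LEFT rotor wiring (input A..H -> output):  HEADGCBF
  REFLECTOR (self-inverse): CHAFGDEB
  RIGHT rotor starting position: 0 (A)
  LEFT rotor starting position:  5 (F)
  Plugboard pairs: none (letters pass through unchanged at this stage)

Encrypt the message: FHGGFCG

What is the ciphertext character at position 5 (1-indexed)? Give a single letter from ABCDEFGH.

Char 1 ('F'): step: R->1, L=5; F->plug->F->R->F->L->D->refl->F->L'->A->R'->B->plug->B
Char 2 ('H'): step: R->2, L=5; H->plug->H->R->G->L->G->refl->E->L'->B->R'->D->plug->D
Char 3 ('G'): step: R->3, L=5; G->plug->G->R->F->L->D->refl->F->L'->A->R'->C->plug->C
Char 4 ('G'): step: R->4, L=5; G->plug->G->R->F->L->D->refl->F->L'->A->R'->H->plug->H
Char 5 ('F'): step: R->5, L=5; F->plug->F->R->E->L->H->refl->B->L'->H->R'->G->plug->G

G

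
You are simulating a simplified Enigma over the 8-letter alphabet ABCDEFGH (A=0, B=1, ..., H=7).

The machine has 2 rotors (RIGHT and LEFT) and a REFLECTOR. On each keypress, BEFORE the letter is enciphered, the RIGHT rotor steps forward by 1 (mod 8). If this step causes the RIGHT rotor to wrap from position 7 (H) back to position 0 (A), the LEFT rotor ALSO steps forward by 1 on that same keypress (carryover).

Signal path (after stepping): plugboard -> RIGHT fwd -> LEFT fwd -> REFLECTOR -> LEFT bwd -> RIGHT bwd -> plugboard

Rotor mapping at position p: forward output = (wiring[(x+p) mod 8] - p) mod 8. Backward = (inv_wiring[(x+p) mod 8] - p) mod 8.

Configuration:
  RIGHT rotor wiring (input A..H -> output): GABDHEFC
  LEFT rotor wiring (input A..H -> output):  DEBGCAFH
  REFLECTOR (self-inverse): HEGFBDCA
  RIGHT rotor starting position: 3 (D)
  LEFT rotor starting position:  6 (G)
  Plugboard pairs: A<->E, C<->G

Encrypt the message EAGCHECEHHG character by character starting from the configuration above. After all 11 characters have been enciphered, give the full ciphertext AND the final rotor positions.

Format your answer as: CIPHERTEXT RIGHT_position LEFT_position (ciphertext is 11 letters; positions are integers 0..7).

Answer: HEFFCAFBEGB 6 7

Derivation:
Char 1 ('E'): step: R->4, L=6; E->plug->A->R->D->L->G->refl->C->L'->H->R'->H->plug->H
Char 2 ('A'): step: R->5, L=6; A->plug->E->R->D->L->G->refl->C->L'->H->R'->A->plug->E
Char 3 ('G'): step: R->6, L=6; G->plug->C->R->A->L->H->refl->A->L'->F->R'->F->plug->F
Char 4 ('C'): step: R->7, L=6; C->plug->G->R->F->L->A->refl->H->L'->A->R'->F->plug->F
Char 5 ('H'): step: R->0, L->7 (L advanced); H->plug->H->R->C->L->F->refl->D->L'->F->R'->G->plug->C
Char 6 ('E'): step: R->1, L=7; E->plug->A->R->H->L->G->refl->C->L'->D->R'->E->plug->A
Char 7 ('C'): step: R->2, L=7; C->plug->G->R->E->L->H->refl->A->L'->A->R'->F->plug->F
Char 8 ('E'): step: R->3, L=7; E->plug->A->R->A->L->A->refl->H->L'->E->R'->B->plug->B
Char 9 ('H'): step: R->4, L=7; H->plug->H->R->H->L->G->refl->C->L'->D->R'->A->plug->E
Char 10 ('H'): step: R->5, L=7; H->plug->H->R->C->L->F->refl->D->L'->F->R'->C->plug->G
Char 11 ('G'): step: R->6, L=7; G->plug->C->R->A->L->A->refl->H->L'->E->R'->B->plug->B
Final: ciphertext=HEFFCAFBEGB, RIGHT=6, LEFT=7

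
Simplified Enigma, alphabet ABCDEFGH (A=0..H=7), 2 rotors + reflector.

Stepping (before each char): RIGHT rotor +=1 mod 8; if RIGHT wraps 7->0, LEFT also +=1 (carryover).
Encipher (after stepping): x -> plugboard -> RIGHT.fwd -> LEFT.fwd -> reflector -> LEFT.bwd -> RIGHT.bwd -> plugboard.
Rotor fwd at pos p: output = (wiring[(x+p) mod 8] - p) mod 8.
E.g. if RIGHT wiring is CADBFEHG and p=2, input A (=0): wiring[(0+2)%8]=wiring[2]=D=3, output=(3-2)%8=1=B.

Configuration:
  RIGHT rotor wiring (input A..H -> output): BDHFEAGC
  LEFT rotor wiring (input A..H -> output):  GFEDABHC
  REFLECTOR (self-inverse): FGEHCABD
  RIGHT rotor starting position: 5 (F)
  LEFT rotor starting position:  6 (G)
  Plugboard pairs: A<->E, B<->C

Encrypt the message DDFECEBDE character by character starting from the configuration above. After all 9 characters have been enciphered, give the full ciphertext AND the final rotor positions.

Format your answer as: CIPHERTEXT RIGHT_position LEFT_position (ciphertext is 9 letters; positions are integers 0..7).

Answer: HBEFGBAAA 6 7

Derivation:
Char 1 ('D'): step: R->6, L=6; D->plug->D->R->F->L->F->refl->A->L'->C->R'->H->plug->H
Char 2 ('D'): step: R->7, L=6; D->plug->D->R->A->L->B->refl->G->L'->E->R'->C->plug->B
Char 3 ('F'): step: R->0, L->7 (L advanced); F->plug->F->R->A->L->D->refl->H->L'->B->R'->A->plug->E
Char 4 ('E'): step: R->1, L=7; E->plug->A->R->C->L->G->refl->B->L'->F->R'->F->plug->F
Char 5 ('C'): step: R->2, L=7; C->plug->B->R->D->L->F->refl->A->L'->H->R'->G->plug->G
Char 6 ('E'): step: R->3, L=7; E->plug->A->R->C->L->G->refl->B->L'->F->R'->C->plug->B
Char 7 ('B'): step: R->4, L=7; B->plug->C->R->C->L->G->refl->B->L'->F->R'->E->plug->A
Char 8 ('D'): step: R->5, L=7; D->plug->D->R->E->L->E->refl->C->L'->G->R'->E->plug->A
Char 9 ('E'): step: R->6, L=7; E->plug->A->R->A->L->D->refl->H->L'->B->R'->E->plug->A
Final: ciphertext=HBEFGBAAA, RIGHT=6, LEFT=7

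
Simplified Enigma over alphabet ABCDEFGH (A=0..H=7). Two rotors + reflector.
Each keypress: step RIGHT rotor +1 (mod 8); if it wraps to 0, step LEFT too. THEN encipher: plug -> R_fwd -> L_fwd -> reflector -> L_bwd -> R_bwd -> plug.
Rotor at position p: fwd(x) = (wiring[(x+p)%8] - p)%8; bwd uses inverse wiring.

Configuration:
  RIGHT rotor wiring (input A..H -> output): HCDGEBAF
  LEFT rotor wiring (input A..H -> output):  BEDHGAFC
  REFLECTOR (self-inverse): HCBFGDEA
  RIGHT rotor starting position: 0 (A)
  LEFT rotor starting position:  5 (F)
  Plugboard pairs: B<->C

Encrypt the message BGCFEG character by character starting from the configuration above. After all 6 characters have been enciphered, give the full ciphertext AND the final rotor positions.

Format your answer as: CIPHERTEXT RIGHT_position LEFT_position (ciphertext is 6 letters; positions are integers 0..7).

Char 1 ('B'): step: R->1, L=5; B->plug->C->R->F->L->G->refl->E->L'->D->R'->D->plug->D
Char 2 ('G'): step: R->2, L=5; G->plug->G->R->F->L->G->refl->E->L'->D->R'->F->plug->F
Char 3 ('C'): step: R->3, L=5; C->plug->B->R->B->L->A->refl->H->L'->E->R'->F->plug->F
Char 4 ('F'): step: R->4, L=5; F->plug->F->R->G->L->C->refl->B->L'->H->R'->G->plug->G
Char 5 ('E'): step: R->5, L=5; E->plug->E->R->F->L->G->refl->E->L'->D->R'->B->plug->C
Char 6 ('G'): step: R->6, L=5; G->plug->G->R->G->L->C->refl->B->L'->H->R'->B->plug->C
Final: ciphertext=DFFGCC, RIGHT=6, LEFT=5

Answer: DFFGCC 6 5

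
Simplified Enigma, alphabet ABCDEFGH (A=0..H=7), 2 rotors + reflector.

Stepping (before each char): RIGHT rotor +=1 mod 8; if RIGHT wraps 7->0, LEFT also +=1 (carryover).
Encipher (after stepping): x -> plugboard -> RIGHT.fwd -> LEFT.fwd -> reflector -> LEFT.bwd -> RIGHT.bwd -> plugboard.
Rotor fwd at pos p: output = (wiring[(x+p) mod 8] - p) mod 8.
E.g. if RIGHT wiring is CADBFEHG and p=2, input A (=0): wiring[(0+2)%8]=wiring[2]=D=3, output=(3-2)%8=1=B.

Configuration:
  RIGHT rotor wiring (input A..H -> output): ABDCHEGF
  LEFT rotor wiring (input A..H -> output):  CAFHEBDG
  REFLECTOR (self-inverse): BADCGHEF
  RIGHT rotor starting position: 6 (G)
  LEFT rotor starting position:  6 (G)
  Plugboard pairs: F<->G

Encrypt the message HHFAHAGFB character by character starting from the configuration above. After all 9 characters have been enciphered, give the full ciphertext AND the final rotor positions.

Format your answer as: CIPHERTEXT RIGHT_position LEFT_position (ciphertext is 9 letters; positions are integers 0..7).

Char 1 ('H'): step: R->7, L=6; H->plug->H->R->H->L->D->refl->C->L'->D->R'->E->plug->E
Char 2 ('H'): step: R->0, L->7 (L advanced); H->plug->H->R->F->L->F->refl->H->L'->A->R'->A->plug->A
Char 3 ('F'): step: R->1, L=7; F->plug->G->R->E->L->A->refl->B->L'->C->R'->B->plug->B
Char 4 ('A'): step: R->2, L=7; A->plug->A->R->B->L->D->refl->C->L'->G->R'->G->plug->F
Char 5 ('H'): step: R->3, L=7; H->plug->H->R->A->L->H->refl->F->L'->F->R'->F->plug->G
Char 6 ('A'): step: R->4, L=7; A->plug->A->R->D->L->G->refl->E->L'->H->R'->G->plug->F
Char 7 ('G'): step: R->5, L=7; G->plug->F->R->G->L->C->refl->D->L'->B->R'->B->plug->B
Char 8 ('F'): step: R->6, L=7; F->plug->G->R->B->L->D->refl->C->L'->G->R'->H->plug->H
Char 9 ('B'): step: R->7, L=7; B->plug->B->R->B->L->D->refl->C->L'->G->R'->A->plug->A
Final: ciphertext=EABFGFBHA, RIGHT=7, LEFT=7

Answer: EABFGFBHA 7 7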